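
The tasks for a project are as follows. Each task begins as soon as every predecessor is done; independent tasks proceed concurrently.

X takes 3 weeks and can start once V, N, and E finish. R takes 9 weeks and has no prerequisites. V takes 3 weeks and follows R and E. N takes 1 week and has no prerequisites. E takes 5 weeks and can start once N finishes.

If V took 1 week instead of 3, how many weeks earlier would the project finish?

Critical path before the change: R→V→X = 9+3+3 = 15 giving 15 weeks.
V lies on that path, so at 1 week the path becomes 13 weeks.
The critical path is still R→V→X; finish is now 13 weeks.
Change in finish: 13 − 15 = -2 weeks.

2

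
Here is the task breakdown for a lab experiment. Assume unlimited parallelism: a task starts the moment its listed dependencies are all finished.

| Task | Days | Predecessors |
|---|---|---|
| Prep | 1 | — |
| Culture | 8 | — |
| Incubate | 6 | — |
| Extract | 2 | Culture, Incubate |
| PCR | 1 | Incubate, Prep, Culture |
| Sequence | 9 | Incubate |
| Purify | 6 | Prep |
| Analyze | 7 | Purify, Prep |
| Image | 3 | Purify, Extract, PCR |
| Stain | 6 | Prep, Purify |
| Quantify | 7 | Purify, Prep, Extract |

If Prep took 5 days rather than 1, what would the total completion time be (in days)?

Critical path before the change: Culture→Extract→Quantify = 8+2+7 = 17 giving 17 days.
Prep has 3 days of float (longest path through it is 14).
Now Prep→Purify→Analyze = 5+6+7 = 18 is longest, so the finish becomes 18 days.

18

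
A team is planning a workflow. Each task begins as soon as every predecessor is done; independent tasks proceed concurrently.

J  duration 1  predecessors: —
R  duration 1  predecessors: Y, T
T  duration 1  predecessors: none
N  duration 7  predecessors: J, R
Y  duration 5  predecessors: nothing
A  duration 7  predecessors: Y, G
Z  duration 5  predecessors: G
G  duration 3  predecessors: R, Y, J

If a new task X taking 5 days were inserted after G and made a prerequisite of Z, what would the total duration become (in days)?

Originally the project takes 16 days.
With X inserted, Z now waits for max(G, X).
New critical path: Y→R→G→X→Z = 5+1+3+5+5 = 19 ⇒ 19 days.

19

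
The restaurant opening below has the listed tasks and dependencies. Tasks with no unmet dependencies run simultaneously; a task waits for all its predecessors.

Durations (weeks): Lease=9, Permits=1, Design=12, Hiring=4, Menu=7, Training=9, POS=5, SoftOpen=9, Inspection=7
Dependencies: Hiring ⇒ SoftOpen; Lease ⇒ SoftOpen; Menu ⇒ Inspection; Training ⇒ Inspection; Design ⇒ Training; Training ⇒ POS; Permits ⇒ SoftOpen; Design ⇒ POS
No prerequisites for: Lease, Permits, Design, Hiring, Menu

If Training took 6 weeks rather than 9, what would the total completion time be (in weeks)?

The binding path is Design→Training→Inspection = 12+9+7 = 28; finish at 28 weeks.
Since Training is critical, the -3 change carries straight to that chain (now 25 weeks).
The critical path is still Design→Training→Inspection; finish is now 25 weeks.

25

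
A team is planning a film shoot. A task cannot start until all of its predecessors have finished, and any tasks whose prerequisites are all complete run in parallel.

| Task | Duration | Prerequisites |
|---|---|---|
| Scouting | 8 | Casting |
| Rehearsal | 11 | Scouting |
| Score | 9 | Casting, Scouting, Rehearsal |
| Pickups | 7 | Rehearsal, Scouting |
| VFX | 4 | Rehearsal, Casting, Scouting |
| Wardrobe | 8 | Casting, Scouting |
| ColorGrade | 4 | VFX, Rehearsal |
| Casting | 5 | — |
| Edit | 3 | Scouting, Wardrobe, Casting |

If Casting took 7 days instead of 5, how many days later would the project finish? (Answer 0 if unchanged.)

2

Critical path before the change: Casting→Scouting→Rehearsal→Score = 5+8+11+9 = 33 giving 33 days.
Casting lies on that path, so at 7 days the path becomes 35 days.
That remains the longest chain; total 35 days.
Change in finish: 35 − 33 = +2 days.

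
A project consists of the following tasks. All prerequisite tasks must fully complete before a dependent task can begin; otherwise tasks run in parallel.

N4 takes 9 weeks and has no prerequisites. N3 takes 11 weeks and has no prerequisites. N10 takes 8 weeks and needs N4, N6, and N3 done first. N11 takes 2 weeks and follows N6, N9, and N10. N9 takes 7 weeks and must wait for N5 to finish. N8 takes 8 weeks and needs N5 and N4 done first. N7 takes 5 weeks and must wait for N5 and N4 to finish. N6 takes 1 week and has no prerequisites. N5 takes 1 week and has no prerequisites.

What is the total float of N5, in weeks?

N3→N10→N11 = 11+8+2 = 21 sets the makespan at 21 weeks.
Longest path through N5: 10 weeks (earliest finish 1, latest finish 12).
Float = 21 − 10 = 11.

11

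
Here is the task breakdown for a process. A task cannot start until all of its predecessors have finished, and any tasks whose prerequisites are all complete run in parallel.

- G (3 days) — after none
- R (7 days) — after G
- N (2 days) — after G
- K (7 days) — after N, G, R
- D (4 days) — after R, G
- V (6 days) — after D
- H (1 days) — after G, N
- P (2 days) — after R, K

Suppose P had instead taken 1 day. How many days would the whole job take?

20

As given, the longest chain is G→R→D→V = 3+7+4+6 = 20, so the finish is 20 days.
P is off the critical path — its longest chain is 19 days, giving 1 of slack.
No other chain overtakes it, so the finish is 20 days.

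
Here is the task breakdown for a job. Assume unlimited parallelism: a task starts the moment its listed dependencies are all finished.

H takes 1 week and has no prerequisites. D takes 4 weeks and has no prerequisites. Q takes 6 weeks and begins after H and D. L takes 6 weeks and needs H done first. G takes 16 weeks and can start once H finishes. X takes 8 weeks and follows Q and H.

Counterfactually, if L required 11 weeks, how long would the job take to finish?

18

The binding path is D→Q→X = 4+6+8 = 18; finish at 18 weeks.
L has 11 weeks of float (longest path through it is 7).
That remains the longest chain; total 18 weeks.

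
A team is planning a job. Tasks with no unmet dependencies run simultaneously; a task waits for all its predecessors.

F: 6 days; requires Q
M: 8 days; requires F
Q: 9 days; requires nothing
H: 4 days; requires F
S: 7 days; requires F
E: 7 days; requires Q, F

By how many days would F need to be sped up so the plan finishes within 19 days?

4

Current finish: 23 days; target: 19.
F is on every critical path, so each day cut from F cuts the finish by one (this holds down to a finish of 18).
Need 23 − 19 = 4 days off F → F becomes 2 days, finish becomes 19.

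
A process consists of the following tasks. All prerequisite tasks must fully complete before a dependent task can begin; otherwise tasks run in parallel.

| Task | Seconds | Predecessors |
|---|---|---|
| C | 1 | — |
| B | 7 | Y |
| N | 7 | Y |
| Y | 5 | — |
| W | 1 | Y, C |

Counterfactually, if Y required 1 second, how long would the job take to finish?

As given, the longest chain is Y→N = 5+7 = 12, so the finish is 12 seconds.
Y lies on that path, so at 1 second the path becomes 8 seconds.
That remains the longest chain; total 8 seconds.

8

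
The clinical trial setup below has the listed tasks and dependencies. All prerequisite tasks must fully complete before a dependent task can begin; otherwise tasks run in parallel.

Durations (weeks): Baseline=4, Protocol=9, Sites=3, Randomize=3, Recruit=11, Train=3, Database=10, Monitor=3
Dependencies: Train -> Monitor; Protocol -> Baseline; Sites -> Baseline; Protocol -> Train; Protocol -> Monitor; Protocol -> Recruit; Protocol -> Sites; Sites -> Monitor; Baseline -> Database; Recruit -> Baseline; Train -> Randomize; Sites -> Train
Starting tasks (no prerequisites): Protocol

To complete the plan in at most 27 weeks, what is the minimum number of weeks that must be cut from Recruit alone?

Current finish: 34 weeks; target: 27.
Recruit is on every critical path, so each week cut from Recruit cuts the finish by one (this holds down to a finish of 26).
Need 34 − 27 = 7 weeks off Recruit → Recruit becomes 4 weeks, finish becomes 27.

7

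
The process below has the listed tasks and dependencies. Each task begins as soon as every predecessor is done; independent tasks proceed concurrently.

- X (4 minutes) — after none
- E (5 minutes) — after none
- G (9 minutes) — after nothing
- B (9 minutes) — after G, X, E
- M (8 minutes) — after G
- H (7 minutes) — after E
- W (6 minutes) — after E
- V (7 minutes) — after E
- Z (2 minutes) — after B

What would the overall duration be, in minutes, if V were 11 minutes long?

20

Critical path before the change: G→B→Z = 9+9+2 = 20 giving 20 minutes.
V is off the critical path — its longest chain is 12 minutes, giving 8 of slack.
The critical path is still G→B→Z; finish is now 20 minutes.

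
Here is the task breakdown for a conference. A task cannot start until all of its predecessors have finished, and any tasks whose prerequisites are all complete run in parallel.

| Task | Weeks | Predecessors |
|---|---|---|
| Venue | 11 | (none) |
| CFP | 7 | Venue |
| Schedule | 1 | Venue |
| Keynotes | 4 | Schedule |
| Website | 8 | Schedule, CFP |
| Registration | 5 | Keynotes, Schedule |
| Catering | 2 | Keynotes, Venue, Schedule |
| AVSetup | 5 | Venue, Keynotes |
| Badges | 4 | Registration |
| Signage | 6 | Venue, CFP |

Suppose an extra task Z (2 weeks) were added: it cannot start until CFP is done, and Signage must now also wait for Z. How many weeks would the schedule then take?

Originally the schedule takes 26 weeks.
With Z inserted, Signage now waits for max(Venue, CFP, Z).
New critical path: Venue→CFP→Z→Signage = 11+7+2+6 = 26 ⇒ 26 weeks.

26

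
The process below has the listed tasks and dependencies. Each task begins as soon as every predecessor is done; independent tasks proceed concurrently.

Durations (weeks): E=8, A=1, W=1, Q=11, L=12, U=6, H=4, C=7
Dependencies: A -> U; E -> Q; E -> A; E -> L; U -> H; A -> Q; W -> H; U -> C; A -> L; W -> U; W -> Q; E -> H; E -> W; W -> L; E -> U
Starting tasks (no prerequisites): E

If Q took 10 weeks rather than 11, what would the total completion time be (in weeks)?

22

As given, the longest chain is E→A→U→C = 8+1+6+7 = 22, so the finish is 22 weeks.
The longest path through Q is only 20 weeks, so Q has float 2.
No other chain overtakes it, so the finish is 22 weeks.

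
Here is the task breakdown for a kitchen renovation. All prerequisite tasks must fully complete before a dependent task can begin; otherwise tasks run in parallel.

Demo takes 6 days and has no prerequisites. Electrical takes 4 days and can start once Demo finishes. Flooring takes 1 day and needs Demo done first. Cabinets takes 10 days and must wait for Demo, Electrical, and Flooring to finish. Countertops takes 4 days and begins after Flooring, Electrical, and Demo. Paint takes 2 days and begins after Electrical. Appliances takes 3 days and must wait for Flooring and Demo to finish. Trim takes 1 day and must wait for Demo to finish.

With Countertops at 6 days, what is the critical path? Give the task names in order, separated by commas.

Demo, Electrical, Cabinets

As given, the longest chain is Demo→Electrical→Cabinets = 6+4+10 = 20, so the finish is 20 days.
The longest path through Countertops is only 14 days, so Countertops has float 6.
The critical path is still Demo→Electrical→Cabinets; finish is now 20 days.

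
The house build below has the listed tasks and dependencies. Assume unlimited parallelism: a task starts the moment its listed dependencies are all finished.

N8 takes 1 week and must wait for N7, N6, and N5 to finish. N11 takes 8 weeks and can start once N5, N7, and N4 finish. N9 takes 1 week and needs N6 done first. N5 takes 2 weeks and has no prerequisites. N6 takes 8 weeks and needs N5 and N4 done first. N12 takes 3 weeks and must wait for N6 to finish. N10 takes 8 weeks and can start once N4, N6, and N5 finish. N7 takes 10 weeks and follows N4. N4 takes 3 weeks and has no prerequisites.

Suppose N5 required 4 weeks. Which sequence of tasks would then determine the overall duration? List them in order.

As given, the longest chain is N4→N7→N11 = 3+10+8 = 21, so the finish is 21 weeks.
The longest path through N5 is only 18 weeks, so N5 has float 3.
The critical path is still N4→N7→N11; finish is now 21 weeks.

N4, N7, N11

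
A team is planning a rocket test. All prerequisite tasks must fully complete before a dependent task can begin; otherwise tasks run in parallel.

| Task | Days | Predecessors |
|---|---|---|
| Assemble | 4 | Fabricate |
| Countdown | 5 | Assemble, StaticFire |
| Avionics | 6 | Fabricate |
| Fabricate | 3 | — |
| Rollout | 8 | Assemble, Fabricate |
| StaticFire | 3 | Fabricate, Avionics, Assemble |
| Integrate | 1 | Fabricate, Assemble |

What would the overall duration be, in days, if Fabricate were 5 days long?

Critical path before the change: Fabricate→Avionics→StaticFire→Countdown = 3+6+3+5 = 17 giving 17 days.
Since Fabricate is critical, the +2 change carries straight to that chain (now 19 days).
The critical path is still Fabricate→Avionics→StaticFire→Countdown; finish is now 19 days.

19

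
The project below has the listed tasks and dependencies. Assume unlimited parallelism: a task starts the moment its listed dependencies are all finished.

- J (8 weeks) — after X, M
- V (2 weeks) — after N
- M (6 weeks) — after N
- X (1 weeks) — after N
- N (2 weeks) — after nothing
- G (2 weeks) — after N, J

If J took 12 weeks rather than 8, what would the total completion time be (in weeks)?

22

Critical path before the change: N→M→J→G = 2+6+8+2 = 18 giving 18 weeks.
J lies on that path, so at 12 weeks the path becomes 22 weeks.
The critical path is still N→M→J→G; finish is now 22 weeks.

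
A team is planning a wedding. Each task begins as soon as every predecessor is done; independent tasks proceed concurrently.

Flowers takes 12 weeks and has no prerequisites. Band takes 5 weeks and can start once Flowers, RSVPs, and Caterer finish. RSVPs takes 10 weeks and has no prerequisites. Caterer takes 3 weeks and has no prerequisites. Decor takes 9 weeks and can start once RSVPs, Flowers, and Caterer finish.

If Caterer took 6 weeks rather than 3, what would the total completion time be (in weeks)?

21

Actual critical path: Flowers→Decor = 12+9 = 21 ⇒ 21 weeks.
Caterer is off the critical path — its longest chain is 12 weeks, giving 9 of slack.
That remains the longest chain; total 21 weeks.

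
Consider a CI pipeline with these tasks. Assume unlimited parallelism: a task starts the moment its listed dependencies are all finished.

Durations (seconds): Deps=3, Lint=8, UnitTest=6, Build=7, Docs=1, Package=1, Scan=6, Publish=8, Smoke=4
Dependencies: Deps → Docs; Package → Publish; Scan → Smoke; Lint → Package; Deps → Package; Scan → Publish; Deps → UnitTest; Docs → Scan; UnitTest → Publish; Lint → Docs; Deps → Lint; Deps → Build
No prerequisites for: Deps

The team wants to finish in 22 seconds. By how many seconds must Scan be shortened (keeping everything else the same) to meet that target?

Current finish: 26 seconds; target: 22.
Scan is on every critical path, so each second cut from Scan cuts the finish by one (this holds down to a finish of 21).
Need 26 − 22 = 4 seconds off Scan → Scan becomes 2 seconds, finish becomes 22.

4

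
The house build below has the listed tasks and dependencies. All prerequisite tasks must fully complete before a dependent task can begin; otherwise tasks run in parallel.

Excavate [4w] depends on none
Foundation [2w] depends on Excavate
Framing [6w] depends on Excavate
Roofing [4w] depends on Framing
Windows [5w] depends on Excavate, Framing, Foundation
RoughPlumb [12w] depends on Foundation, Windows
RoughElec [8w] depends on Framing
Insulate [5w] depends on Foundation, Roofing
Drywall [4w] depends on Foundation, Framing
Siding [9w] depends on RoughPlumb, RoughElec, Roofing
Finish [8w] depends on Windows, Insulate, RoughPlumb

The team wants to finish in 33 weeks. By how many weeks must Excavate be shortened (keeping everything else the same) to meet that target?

Current finish: 36 weeks; target: 33.
Excavate is on every critical path, so each week cut from Excavate cuts the finish by one (this holds down to a finish of 33).
Need 36 − 33 = 3 weeks off Excavate → Excavate becomes 1 week, finish becomes 33.

3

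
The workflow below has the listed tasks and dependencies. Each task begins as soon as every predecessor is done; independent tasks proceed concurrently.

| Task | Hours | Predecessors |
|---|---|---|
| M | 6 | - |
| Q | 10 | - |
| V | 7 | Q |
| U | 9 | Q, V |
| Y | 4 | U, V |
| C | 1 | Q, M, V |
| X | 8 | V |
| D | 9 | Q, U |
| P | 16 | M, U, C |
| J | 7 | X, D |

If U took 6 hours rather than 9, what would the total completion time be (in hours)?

Critical path before the change: Q→V→U→D→J = 10+7+9+9+7 = 42 giving 42 hours.
Since U is critical, the -3 change carries straight to that chain (now 39 hours).
The critical path is still Q→V→U→D→J; finish is now 39 hours.

39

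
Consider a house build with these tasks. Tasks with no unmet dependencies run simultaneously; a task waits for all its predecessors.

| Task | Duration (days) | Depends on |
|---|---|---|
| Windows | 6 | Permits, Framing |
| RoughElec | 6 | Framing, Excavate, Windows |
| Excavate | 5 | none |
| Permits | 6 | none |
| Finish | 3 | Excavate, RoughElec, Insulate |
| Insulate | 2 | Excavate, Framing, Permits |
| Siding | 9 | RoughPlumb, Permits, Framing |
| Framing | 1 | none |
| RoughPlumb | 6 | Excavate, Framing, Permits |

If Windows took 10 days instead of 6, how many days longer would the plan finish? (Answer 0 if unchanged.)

Baseline: Permits→Windows→RoughElec→Finish = 6+6+6+3 = 21 → 21 days.
Since Windows is critical, the +4 change carries straight to that chain (now 25 days).
That remains the longest chain; total 25 days.
Change in finish: 25 − 21 = +4 days.

4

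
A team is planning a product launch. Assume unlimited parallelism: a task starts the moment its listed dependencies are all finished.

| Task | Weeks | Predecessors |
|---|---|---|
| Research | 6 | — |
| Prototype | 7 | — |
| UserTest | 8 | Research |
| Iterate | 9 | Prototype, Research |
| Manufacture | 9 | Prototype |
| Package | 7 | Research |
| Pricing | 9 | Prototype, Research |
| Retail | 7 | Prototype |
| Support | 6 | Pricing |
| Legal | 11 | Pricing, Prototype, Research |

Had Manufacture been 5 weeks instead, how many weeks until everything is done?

27

Baseline: Prototype→Pricing→Legal = 7+9+11 = 27 → 27 weeks.
Manufacture is off the critical path — its longest chain is 16 weeks, giving 11 of slack.
That remains the longest chain; total 27 weeks.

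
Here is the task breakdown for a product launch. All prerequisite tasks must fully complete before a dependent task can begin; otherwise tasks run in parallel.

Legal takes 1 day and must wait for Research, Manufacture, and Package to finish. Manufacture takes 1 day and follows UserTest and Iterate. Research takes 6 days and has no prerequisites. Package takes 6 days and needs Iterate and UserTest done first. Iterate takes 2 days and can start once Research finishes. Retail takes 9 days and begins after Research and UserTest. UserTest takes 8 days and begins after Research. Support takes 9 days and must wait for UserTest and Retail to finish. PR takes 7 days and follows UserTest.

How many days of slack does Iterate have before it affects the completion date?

17

Critical path: Research→UserTest→Retail→Support = 6+8+9+9 = 32, so the finish is 32 days.
Iterate finishes as early as 8 and must finish by 25.
Float = 32 − 15 = 17.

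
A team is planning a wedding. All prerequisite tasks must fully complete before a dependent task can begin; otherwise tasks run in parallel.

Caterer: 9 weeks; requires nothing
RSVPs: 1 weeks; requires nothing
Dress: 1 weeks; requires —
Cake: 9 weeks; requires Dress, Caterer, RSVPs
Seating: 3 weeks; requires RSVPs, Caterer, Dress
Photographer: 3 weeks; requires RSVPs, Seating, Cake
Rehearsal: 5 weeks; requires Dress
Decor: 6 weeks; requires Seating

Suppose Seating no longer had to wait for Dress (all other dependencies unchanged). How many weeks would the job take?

Before: longest chain Caterer→Cake→Photographer = 9+9+3 = 21, finish 21.
Dropping Dress→Seating doesn't change Seating's earliest start (9); another predecessor still binds.
After: Caterer→Cake→Photographer = 9+9+3 = 21 → 21 weeks.

21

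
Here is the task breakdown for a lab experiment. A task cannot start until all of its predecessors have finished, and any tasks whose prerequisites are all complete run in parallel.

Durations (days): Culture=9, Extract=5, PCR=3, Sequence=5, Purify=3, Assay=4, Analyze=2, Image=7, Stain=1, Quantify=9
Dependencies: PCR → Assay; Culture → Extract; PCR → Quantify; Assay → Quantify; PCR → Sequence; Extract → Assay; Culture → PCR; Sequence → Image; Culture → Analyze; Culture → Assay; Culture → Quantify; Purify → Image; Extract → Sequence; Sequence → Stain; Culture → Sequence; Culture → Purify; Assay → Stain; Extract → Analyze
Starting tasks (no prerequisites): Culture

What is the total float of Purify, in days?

Critical path: Culture→Extract→Assay→Quantify = 9+5+4+9 = 27, so the finish is 27 days.
Purify finishes as early as 12 and must finish by 20.
So Purify can slip 20 − 12 = 8 days.

8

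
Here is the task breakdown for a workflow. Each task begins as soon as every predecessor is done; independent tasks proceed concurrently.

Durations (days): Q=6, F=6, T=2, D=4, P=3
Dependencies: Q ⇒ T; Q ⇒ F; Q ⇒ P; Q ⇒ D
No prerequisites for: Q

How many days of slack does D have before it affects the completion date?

2

Q→F = 6+6 = 12 sets the makespan at 12 days.
The longest chain containing D totals 10 days.
Float = 12 − 10 = 2.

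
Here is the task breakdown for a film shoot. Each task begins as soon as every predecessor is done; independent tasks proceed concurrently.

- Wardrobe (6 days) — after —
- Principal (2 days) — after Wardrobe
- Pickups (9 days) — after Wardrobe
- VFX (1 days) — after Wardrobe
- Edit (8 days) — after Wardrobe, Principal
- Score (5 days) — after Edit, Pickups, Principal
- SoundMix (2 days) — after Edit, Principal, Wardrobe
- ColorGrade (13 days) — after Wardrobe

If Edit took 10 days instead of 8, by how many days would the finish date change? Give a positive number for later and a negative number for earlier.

2

Critical path before the change: Wardrobe→Principal→Edit→Score = 6+2+8+5 = 21 giving 21 days.
Edit is on the critical path; changing it to 10 makes that path 23 days.
That remains the longest chain; total 23 days.
Change in finish: 23 − 21 = +2 days.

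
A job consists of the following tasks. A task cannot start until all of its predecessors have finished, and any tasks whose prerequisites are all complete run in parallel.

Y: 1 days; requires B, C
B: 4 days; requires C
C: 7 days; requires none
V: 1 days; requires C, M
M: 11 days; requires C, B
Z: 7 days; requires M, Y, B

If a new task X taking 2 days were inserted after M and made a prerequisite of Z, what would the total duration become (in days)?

31

Originally the job takes 29 days.
With X inserted, Z now waits for max(M, Y, B, X).
New critical path: C→B→M→X→Z = 7+4+11+2+7 = 31 ⇒ 31 days.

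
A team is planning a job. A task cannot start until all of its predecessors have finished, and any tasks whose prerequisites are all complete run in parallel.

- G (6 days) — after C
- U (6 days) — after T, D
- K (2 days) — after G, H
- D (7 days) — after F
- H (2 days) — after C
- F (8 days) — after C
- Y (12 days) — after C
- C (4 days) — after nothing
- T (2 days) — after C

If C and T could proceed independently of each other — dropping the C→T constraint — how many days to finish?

25

Original critical path: C→F→D→U = 4+8+7+6 = 25 ⇒ 25 days.
Without C→T, T's earliest start moves from 4 to 0.
The longest chain is now C→F→D→U = 4+8+7+6 = 25, so the project takes 25 days.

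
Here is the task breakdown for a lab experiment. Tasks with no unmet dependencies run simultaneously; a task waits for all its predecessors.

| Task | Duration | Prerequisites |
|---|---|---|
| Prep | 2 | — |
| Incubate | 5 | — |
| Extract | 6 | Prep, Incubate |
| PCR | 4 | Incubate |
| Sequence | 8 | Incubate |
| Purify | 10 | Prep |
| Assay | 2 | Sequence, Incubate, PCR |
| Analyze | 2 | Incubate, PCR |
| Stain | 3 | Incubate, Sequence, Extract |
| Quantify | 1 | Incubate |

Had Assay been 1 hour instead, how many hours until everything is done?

16

Critical path before the change: Incubate→Sequence→Stain = 5+8+3 = 16 giving 16 hours.
Assay is off the critical path — its longest chain is 15 hours, giving 1 of slack.
That remains the longest chain; total 16 hours.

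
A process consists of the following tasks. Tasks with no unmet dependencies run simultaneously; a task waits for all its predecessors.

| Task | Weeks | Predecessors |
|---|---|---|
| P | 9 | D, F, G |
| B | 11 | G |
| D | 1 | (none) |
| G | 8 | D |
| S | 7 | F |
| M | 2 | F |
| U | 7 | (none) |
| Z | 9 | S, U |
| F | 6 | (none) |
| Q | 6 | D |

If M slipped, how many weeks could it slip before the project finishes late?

F→S→Z = 6+7+9 = 22 sets the makespan at 22 weeks.
Longest path through M: 8 weeks (earliest finish 8, latest finish 22).
Float = 22 − 8 = 14.

14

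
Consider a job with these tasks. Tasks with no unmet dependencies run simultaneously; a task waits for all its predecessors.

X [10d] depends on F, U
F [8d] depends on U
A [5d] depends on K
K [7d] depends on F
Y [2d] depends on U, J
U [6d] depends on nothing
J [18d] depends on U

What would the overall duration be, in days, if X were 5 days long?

Actual critical path: U→F→K→A = 6+8+7+5 = 26 ⇒ 26 days.
The longest path through X is only 24 days, so X has float 2.
No other chain overtakes it, so the finish is 26 days.

26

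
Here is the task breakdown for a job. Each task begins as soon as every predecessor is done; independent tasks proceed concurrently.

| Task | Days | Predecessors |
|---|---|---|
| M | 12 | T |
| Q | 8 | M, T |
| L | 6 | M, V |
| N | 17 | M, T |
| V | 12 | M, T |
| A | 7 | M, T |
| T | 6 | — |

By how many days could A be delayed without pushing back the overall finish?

11

Critical path: T→M→V→L = 6+12+12+6 = 36, so the finish is 36 days.
Longest path through A: 25 days (earliest finish 25, latest finish 36).
So A can slip 36 − 25 = 11 days.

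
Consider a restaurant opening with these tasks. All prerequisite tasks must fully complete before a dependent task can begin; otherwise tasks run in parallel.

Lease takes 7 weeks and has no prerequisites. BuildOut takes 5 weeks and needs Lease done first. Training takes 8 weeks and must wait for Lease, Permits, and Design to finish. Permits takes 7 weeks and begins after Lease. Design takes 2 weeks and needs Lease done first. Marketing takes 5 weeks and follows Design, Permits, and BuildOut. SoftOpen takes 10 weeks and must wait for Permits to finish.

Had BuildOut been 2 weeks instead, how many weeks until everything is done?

24

Baseline: Lease→Permits→SoftOpen = 7+7+10 = 24 → 24 weeks.
BuildOut has 7 weeks of float (longest path through it is 17).
That remains the longest chain; total 24 weeks.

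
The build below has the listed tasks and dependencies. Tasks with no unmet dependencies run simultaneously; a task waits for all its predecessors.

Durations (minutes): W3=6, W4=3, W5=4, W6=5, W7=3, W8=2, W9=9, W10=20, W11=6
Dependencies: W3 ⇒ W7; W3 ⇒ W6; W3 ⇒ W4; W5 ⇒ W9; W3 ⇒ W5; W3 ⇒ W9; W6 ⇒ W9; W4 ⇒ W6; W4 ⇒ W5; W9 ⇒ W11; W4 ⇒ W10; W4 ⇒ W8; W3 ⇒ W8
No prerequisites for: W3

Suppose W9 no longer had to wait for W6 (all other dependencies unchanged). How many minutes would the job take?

29

Before: longest chain W3→W4→W6→W9→W11 = 6+3+5+9+6 = 29, finish 29.
Without W6→W9, W9's earliest start moves from 14 to 13.
The longest chain is now W3→W4→W10 = 6+3+20 = 29, so the job takes 29 minutes.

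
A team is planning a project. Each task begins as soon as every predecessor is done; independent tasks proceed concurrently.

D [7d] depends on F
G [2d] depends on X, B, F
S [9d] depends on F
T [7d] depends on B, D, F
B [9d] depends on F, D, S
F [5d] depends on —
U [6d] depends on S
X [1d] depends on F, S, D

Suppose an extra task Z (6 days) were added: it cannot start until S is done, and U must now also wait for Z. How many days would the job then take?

30

Originally the job takes 30 days.
With Z inserted, U now waits for max(S, Z).
New critical path: F→S→B→T = 5+9+9+7 = 30 ⇒ 30 days.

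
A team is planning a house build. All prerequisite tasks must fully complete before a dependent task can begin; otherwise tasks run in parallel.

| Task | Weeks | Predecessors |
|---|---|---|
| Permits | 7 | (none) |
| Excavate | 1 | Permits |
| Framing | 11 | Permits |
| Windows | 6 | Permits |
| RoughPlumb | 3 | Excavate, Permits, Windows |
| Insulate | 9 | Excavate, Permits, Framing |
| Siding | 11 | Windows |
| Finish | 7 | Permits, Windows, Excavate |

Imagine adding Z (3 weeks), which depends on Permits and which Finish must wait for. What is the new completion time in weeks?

27

Originally the house build takes 27 weeks.
With Z inserted, Finish now waits for max(Permits, Windows, Excavate, Z).
New critical path: Permits→Framing→Insulate = 7+11+9 = 27 ⇒ 27 weeks.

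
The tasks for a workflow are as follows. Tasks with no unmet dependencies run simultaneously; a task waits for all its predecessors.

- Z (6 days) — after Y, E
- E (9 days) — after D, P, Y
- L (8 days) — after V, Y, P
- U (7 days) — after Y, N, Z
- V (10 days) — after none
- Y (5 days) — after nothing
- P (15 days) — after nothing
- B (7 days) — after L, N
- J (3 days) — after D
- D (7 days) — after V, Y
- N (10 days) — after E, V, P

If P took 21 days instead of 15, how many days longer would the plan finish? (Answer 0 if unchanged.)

4

Baseline: V→D→E→N→U = 10+7+9+10+7 = 43 → 43 days.
P is off the critical path — its longest chain is 41 days, giving 2 of slack.
Now P→E→N→U = 21+9+10+7 = 47 is longest, so the finish becomes 47 days.
Change in finish: 47 − 43 = +4 days.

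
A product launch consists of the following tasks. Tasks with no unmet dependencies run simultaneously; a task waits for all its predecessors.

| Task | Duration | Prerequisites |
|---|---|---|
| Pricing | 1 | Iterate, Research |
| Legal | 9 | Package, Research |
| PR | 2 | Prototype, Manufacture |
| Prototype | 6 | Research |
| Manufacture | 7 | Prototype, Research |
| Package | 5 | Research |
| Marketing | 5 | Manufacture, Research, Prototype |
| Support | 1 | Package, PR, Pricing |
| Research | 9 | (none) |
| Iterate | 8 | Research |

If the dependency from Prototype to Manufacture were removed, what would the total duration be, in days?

23

With the dependency in place, Research→Prototype→Manufacture→Marketing = 9+6+7+5 = 27 sets the finish at 27 days.
Without Prototype→Manufacture, Manufacture's earliest start moves from 15 to 9.
The longest chain is now Research→Package→Legal = 9+5+9 = 23, so the project takes 23 days.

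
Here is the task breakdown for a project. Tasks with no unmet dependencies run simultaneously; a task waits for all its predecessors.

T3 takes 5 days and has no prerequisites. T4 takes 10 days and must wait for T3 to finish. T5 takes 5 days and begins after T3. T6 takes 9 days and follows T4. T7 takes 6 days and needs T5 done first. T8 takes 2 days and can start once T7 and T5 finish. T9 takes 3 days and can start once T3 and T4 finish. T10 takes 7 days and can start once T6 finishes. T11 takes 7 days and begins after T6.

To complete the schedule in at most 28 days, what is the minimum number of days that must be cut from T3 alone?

Current finish: 31 days; target: 28.
T3 is on every critical path, so each day cut from T3 cuts the finish by one (this holds down to a finish of 27).
Need 31 − 28 = 3 days off T3 → T3 becomes 2 days, finish becomes 28.

3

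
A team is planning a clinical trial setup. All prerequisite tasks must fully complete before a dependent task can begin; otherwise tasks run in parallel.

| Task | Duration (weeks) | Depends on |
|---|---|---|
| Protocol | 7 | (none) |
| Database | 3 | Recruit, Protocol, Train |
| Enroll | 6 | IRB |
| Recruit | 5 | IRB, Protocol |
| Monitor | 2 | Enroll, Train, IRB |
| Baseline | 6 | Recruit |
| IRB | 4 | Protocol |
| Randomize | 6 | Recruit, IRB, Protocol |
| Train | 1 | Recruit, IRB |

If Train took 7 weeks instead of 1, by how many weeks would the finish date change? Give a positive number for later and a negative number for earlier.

4

As given, the longest chain is Protocol→IRB→Recruit→Randomize = 7+4+5+6 = 22, so the finish is 22 weeks.
Train is off the critical path — its longest chain is 20 weeks, giving 2 of slack.
Now Protocol→IRB→Recruit→Train→Database = 7+4+5+7+3 = 26 is longest, so the finish becomes 26 weeks.
Change in finish: 26 − 22 = +4 weeks.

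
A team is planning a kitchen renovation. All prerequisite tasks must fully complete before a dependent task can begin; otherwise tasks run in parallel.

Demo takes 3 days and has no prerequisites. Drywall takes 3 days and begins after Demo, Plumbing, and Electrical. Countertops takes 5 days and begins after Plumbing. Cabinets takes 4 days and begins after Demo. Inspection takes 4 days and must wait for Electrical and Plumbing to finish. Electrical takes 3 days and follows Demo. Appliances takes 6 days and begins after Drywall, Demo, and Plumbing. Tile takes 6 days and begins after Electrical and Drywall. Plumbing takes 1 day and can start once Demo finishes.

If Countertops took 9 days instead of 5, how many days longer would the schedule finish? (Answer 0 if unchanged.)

0

Baseline: Demo→Electrical→Drywall→Tile = 3+3+3+6 = 15 → 15 days.
The longest path through Countertops is only 9 days, so Countertops has float 6.
The critical path is still Demo→Electrical→Drywall→Tile; finish is now 15 days.
Change in finish: 15 − 15 = +0 days.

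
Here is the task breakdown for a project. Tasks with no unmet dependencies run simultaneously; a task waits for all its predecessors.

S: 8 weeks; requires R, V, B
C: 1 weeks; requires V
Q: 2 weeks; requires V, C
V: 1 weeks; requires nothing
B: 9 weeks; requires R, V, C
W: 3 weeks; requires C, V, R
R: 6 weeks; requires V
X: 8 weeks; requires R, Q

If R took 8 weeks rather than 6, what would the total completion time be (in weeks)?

26

The binding path is V→R→B→S = 1+6+9+8 = 24; finish at 24 weeks.
Since R is critical, the +2 change carries straight to that chain (now 26 weeks).
That remains the longest chain; total 26 weeks.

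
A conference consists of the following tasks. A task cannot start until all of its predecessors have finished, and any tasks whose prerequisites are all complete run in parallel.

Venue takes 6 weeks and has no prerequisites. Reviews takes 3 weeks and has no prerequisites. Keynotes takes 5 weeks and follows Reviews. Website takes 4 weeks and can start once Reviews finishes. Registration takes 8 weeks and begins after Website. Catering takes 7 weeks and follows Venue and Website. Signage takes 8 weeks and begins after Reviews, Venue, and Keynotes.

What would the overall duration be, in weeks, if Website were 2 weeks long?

As given, the longest chain is Reviews→Keynotes→Signage = 3+5+8 = 16, so the finish is 16 weeks.
Website is off the critical path — its longest chain is 15 weeks, giving 1 of slack.
The critical path is still Reviews→Keynotes→Signage; finish is now 16 weeks.

16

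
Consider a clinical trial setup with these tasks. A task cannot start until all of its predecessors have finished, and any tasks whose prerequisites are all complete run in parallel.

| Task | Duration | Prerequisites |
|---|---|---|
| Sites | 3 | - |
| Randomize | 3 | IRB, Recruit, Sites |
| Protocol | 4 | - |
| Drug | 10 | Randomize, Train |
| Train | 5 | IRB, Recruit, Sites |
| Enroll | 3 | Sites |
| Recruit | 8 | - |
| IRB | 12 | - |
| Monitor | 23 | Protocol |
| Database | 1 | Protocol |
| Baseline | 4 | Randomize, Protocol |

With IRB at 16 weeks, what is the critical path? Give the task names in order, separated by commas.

Actual critical path: IRB→Train→Drug = 12+5+10 = 27 ⇒ 27 weeks.
IRB is on the critical path; changing it to 16 makes that path 31 weeks.
That remains the longest chain; total 31 weeks.

IRB, Train, Drug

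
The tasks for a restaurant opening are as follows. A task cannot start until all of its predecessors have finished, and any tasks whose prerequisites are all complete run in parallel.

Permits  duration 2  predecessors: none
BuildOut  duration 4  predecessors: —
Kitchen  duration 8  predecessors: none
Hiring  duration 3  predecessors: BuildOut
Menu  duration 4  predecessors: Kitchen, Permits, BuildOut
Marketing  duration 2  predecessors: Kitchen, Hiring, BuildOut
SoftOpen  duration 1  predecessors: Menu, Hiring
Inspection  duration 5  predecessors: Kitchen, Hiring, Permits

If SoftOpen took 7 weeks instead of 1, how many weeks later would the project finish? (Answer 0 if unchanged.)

6

Baseline: Kitchen→Menu→SoftOpen = 8+4+1 = 13 → 13 weeks.
SoftOpen is on the critical path; changing it to 7 makes that path 19 weeks.
No other chain overtakes it, so the finish is 19 weeks.
Change in finish: 19 − 13 = +6 weeks.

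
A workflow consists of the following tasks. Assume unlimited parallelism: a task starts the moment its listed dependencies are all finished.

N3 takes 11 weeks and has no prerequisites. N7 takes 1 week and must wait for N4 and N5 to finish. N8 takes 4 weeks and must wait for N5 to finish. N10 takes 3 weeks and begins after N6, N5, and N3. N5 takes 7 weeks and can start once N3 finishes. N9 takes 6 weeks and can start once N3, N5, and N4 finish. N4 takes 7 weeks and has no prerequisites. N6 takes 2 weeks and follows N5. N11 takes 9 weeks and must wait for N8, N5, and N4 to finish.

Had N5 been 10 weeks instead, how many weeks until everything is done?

Baseline: N3→N5→N8→N11 = 11+7+4+9 = 31 → 31 weeks.
Since N5 is critical, the +3 change carries straight to that chain (now 34 weeks).
That remains the longest chain; total 34 weeks.

34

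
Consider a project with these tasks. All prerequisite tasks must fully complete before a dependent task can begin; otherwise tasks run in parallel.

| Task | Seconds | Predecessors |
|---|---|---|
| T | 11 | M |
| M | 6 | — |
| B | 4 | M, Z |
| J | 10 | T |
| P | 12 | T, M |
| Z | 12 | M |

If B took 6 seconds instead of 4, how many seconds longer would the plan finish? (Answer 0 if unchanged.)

Actual critical path: M→T→P = 6+11+12 = 29 ⇒ 29 seconds.
The longest path through B is only 22 seconds, so B has float 7.
That remains the longest chain; total 29 seconds.
Change in finish: 29 − 29 = +0 seconds.

0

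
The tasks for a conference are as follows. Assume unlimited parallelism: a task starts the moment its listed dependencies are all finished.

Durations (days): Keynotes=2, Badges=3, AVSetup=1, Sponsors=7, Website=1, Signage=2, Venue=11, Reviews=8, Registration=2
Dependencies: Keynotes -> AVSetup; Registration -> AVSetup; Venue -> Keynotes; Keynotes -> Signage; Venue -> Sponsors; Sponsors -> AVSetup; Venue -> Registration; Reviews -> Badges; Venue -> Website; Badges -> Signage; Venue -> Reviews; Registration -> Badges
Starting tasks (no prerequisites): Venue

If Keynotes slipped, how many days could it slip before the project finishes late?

Critical path: Venue→Reviews→Badges→Signage = 11+8+3+2 = 24, so the finish is 24 days.
Longest path through Keynotes: 15 days (earliest finish 13, latest finish 22).
Float = 24 − 15 = 9.

9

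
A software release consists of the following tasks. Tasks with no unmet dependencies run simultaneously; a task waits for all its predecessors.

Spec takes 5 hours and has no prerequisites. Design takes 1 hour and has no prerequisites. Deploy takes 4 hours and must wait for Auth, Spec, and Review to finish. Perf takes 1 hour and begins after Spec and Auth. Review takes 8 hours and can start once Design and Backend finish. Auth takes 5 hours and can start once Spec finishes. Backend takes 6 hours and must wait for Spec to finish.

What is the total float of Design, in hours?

10

The longest chain is Spec→Backend→Review→Deploy = 5+6+8+4 = 23; overall finish 23 hours.
Design finishes as early as 1 and must finish by 11.
Float = 23 − 13 = 10.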